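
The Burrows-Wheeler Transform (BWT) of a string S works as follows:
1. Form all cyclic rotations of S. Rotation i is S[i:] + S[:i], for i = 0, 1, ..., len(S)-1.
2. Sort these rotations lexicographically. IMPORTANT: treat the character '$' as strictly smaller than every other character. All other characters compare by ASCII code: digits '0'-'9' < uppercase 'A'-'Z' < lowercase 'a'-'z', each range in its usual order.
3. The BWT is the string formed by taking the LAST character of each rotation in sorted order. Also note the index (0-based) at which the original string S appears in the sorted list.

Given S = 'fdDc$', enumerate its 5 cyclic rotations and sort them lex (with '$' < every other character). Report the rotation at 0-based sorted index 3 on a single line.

All 5 rotations (rotation i = S[i:]+S[:i]):
  rot[0] = fdDc$
  rot[1] = dDc$f
  rot[2] = Dc$fd
  rot[3] = c$fdD
  rot[4] = $fdDc
Sorted (with $ < everything):
  sorted[0] = $fdDc
  sorted[1] = Dc$fd
  sorted[2] = c$fdD
  sorted[3] = dDc$f
  sorted[4] = fdDc$
sorted[3] = dDc$f

Answer: dDc$f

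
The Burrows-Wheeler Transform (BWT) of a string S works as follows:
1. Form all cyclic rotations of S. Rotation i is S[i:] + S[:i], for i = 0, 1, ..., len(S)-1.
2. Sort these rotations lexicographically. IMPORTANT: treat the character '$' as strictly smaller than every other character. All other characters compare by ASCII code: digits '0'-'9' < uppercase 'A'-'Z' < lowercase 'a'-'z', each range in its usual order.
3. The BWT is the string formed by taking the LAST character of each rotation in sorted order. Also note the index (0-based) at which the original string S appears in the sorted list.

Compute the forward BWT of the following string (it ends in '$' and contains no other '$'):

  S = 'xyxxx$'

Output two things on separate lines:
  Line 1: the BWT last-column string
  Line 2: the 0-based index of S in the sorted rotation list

Answer: xxxy$x
4

Derivation:
All 6 rotations (rotation i = S[i:]+S[:i]):
  rot[0] = xyxxx$
  rot[1] = yxxx$x
  rot[2] = xxx$xy
  rot[3] = xx$xyx
  rot[4] = x$xyxx
  rot[5] = $xyxxx
Sorted (with $ < everything):
  sorted[0] = $xyxxx  (last char: 'x')
  sorted[1] = x$xyxx  (last char: 'x')
  sorted[2] = xx$xyx  (last char: 'x')
  sorted[3] = xxx$xy  (last char: 'y')
  sorted[4] = xyxxx$  (last char: '$')
  sorted[5] = yxxx$x  (last char: 'x')
Last column: xxxy$x
Original string S is at sorted index 4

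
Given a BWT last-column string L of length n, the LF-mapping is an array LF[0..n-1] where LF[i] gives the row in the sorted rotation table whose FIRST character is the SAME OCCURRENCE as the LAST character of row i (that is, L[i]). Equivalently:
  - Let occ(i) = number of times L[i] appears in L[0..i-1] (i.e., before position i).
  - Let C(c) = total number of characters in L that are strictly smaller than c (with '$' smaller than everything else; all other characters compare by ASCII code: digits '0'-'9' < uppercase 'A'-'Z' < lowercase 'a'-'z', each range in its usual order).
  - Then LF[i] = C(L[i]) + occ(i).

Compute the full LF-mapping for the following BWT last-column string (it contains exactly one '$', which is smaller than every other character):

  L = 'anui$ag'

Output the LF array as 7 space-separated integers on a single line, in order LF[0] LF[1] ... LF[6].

Char counts: '$':1, 'a':2, 'g':1, 'i':1, 'n':1, 'u':1
C (first-col start): C('$')=0, C('a')=1, C('g')=3, C('i')=4, C('n')=5, C('u')=6
L[0]='a': occ=0, LF[0]=C('a')+0=1+0=1
L[1]='n': occ=0, LF[1]=C('n')+0=5+0=5
L[2]='u': occ=0, LF[2]=C('u')+0=6+0=6
L[3]='i': occ=0, LF[3]=C('i')+0=4+0=4
L[4]='$': occ=0, LF[4]=C('$')+0=0+0=0
L[5]='a': occ=1, LF[5]=C('a')+1=1+1=2
L[6]='g': occ=0, LF[6]=C('g')+0=3+0=3

Answer: 1 5 6 4 0 2 3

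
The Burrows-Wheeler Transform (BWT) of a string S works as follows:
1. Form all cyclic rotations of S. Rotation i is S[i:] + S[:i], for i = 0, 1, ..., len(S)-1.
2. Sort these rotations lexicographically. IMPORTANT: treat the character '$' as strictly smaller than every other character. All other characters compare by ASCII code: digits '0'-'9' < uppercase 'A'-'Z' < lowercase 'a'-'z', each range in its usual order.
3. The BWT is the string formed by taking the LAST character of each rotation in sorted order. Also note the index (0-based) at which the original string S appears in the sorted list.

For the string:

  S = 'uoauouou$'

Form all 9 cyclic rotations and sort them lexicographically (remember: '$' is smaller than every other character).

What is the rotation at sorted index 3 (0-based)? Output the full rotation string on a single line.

Answer: ou$uoauou

Derivation:
All 9 rotations (rotation i = S[i:]+S[:i]):
  rot[0] = uoauouou$
  rot[1] = oauouou$u
  rot[2] = auouou$uo
  rot[3] = uouou$uoa
  rot[4] = ouou$uoau
  rot[5] = uou$uoauo
  rot[6] = ou$uoauou
  rot[7] = u$uoauouo
  rot[8] = $uoauouou
Sorted (with $ < everything):
  sorted[0] = $uoauouou
  sorted[1] = auouou$uo
  sorted[2] = oauouou$u
  sorted[3] = ou$uoauou
  sorted[4] = ouou$uoau
  sorted[5] = u$uoauouo
  sorted[6] = uoauouou$
  sorted[7] = uou$uoauo
  sorted[8] = uouou$uoa
sorted[3] = ou$uoauou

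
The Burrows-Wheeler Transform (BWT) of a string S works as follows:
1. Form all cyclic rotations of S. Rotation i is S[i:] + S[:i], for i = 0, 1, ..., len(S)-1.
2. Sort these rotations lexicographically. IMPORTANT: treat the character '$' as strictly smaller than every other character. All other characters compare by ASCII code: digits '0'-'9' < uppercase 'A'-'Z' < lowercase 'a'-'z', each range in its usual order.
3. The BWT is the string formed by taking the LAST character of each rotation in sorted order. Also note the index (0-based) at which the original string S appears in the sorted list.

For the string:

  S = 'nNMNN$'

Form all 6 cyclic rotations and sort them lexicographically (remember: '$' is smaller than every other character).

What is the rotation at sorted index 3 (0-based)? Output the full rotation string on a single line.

Answer: NMNN$n

Derivation:
All 6 rotations (rotation i = S[i:]+S[:i]):
  rot[0] = nNMNN$
  rot[1] = NMNN$n
  rot[2] = MNN$nN
  rot[3] = NN$nNM
  rot[4] = N$nNMN
  rot[5] = $nNMNN
Sorted (with $ < everything):
  sorted[0] = $nNMNN
  sorted[1] = MNN$nN
  sorted[2] = N$nNMN
  sorted[3] = NMNN$n
  sorted[4] = NN$nNM
  sorted[5] = nNMNN$
sorted[3] = NMNN$n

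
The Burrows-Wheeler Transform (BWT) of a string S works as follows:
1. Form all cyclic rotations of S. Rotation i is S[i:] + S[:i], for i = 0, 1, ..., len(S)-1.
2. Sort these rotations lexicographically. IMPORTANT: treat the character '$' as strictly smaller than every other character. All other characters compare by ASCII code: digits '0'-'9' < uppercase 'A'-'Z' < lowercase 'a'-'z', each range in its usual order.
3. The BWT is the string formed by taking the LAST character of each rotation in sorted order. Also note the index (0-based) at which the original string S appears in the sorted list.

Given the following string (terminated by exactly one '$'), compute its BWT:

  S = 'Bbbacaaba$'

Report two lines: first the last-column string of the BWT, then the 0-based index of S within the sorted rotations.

All 10 rotations (rotation i = S[i:]+S[:i]):
  rot[0] = Bbbacaaba$
  rot[1] = bbacaaba$B
  rot[2] = bacaaba$Bb
  rot[3] = acaaba$Bbb
  rot[4] = caaba$Bbba
  rot[5] = aaba$Bbbac
  rot[6] = aba$Bbbaca
  rot[7] = ba$Bbbacaa
  rot[8] = a$Bbbacaab
  rot[9] = $Bbbacaaba
Sorted (with $ < everything):
  sorted[0] = $Bbbacaaba  (last char: 'a')
  sorted[1] = Bbbacaaba$  (last char: '$')
  sorted[2] = a$Bbbacaab  (last char: 'b')
  sorted[3] = aaba$Bbbac  (last char: 'c')
  sorted[4] = aba$Bbbaca  (last char: 'a')
  sorted[5] = acaaba$Bbb  (last char: 'b')
  sorted[6] = ba$Bbbacaa  (last char: 'a')
  sorted[7] = bacaaba$Bb  (last char: 'b')
  sorted[8] = bbacaaba$B  (last char: 'B')
  sorted[9] = caaba$Bbba  (last char: 'a')
Last column: a$bcababBa
Original string S is at sorted index 1

Answer: a$bcababBa
1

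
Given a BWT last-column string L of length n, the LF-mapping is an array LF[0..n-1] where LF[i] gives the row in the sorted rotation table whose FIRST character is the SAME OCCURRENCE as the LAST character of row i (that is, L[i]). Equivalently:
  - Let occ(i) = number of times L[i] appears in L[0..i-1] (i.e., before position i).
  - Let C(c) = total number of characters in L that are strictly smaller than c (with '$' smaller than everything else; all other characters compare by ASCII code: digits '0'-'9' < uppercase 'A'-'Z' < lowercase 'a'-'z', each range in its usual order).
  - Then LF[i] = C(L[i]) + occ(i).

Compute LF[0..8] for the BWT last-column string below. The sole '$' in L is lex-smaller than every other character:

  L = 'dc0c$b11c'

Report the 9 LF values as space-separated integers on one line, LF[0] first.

Answer: 8 5 1 6 0 4 2 3 7

Derivation:
Char counts: '$':1, '0':1, '1':2, 'b':1, 'c':3, 'd':1
C (first-col start): C('$')=0, C('0')=1, C('1')=2, C('b')=4, C('c')=5, C('d')=8
L[0]='d': occ=0, LF[0]=C('d')+0=8+0=8
L[1]='c': occ=0, LF[1]=C('c')+0=5+0=5
L[2]='0': occ=0, LF[2]=C('0')+0=1+0=1
L[3]='c': occ=1, LF[3]=C('c')+1=5+1=6
L[4]='$': occ=0, LF[4]=C('$')+0=0+0=0
L[5]='b': occ=0, LF[5]=C('b')+0=4+0=4
L[6]='1': occ=0, LF[6]=C('1')+0=2+0=2
L[7]='1': occ=1, LF[7]=C('1')+1=2+1=3
L[8]='c': occ=2, LF[8]=C('c')+2=5+2=7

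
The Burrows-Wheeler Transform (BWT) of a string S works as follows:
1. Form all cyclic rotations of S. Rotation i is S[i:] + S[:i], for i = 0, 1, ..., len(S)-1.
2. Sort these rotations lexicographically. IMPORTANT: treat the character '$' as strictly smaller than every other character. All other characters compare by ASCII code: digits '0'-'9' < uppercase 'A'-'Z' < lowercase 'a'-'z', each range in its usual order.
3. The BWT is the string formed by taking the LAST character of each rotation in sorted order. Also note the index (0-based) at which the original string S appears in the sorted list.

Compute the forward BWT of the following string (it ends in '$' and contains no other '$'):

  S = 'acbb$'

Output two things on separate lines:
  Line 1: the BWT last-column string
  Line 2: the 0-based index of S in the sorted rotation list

Answer: b$bca
1

Derivation:
All 5 rotations (rotation i = S[i:]+S[:i]):
  rot[0] = acbb$
  rot[1] = cbb$a
  rot[2] = bb$ac
  rot[3] = b$acb
  rot[4] = $acbb
Sorted (with $ < everything):
  sorted[0] = $acbb  (last char: 'b')
  sorted[1] = acbb$  (last char: '$')
  sorted[2] = b$acb  (last char: 'b')
  sorted[3] = bb$ac  (last char: 'c')
  sorted[4] = cbb$a  (last char: 'a')
Last column: b$bca
Original string S is at sorted index 1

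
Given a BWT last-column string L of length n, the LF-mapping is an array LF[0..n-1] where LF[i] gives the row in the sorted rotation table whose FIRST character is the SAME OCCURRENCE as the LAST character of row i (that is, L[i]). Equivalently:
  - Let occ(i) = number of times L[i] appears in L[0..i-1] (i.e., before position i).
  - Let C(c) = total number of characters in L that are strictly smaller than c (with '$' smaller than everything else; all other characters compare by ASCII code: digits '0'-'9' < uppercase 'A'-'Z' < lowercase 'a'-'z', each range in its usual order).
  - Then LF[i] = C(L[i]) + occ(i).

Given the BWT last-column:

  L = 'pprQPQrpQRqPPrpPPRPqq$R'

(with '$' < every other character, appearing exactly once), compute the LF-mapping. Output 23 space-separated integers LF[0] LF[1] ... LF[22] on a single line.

Char counts: '$':1, 'P':6, 'Q':3, 'R':3, 'p':4, 'q':3, 'r':3
C (first-col start): C('$')=0, C('P')=1, C('Q')=7, C('R')=10, C('p')=13, C('q')=17, C('r')=20
L[0]='p': occ=0, LF[0]=C('p')+0=13+0=13
L[1]='p': occ=1, LF[1]=C('p')+1=13+1=14
L[2]='r': occ=0, LF[2]=C('r')+0=20+0=20
L[3]='Q': occ=0, LF[3]=C('Q')+0=7+0=7
L[4]='P': occ=0, LF[4]=C('P')+0=1+0=1
L[5]='Q': occ=1, LF[5]=C('Q')+1=7+1=8
L[6]='r': occ=1, LF[6]=C('r')+1=20+1=21
L[7]='p': occ=2, LF[7]=C('p')+2=13+2=15
L[8]='Q': occ=2, LF[8]=C('Q')+2=7+2=9
L[9]='R': occ=0, LF[9]=C('R')+0=10+0=10
L[10]='q': occ=0, LF[10]=C('q')+0=17+0=17
L[11]='P': occ=1, LF[11]=C('P')+1=1+1=2
L[12]='P': occ=2, LF[12]=C('P')+2=1+2=3
L[13]='r': occ=2, LF[13]=C('r')+2=20+2=22
L[14]='p': occ=3, LF[14]=C('p')+3=13+3=16
L[15]='P': occ=3, LF[15]=C('P')+3=1+3=4
L[16]='P': occ=4, LF[16]=C('P')+4=1+4=5
L[17]='R': occ=1, LF[17]=C('R')+1=10+1=11
L[18]='P': occ=5, LF[18]=C('P')+5=1+5=6
L[19]='q': occ=1, LF[19]=C('q')+1=17+1=18
L[20]='q': occ=2, LF[20]=C('q')+2=17+2=19
L[21]='$': occ=0, LF[21]=C('$')+0=0+0=0
L[22]='R': occ=2, LF[22]=C('R')+2=10+2=12

Answer: 13 14 20 7 1 8 21 15 9 10 17 2 3 22 16 4 5 11 6 18 19 0 12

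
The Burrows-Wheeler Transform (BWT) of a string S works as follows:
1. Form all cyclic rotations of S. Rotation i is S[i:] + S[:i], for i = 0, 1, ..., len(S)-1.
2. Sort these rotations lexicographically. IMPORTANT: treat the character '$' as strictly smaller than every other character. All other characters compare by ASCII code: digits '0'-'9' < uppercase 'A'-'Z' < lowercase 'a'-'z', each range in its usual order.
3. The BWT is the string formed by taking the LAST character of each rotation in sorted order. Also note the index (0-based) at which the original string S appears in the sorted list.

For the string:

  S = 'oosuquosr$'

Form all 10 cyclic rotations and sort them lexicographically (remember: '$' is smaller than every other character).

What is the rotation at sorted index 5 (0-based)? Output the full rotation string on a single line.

Answer: r$oosuquos

Derivation:
All 10 rotations (rotation i = S[i:]+S[:i]):
  rot[0] = oosuquosr$
  rot[1] = osuquosr$o
  rot[2] = suquosr$oo
  rot[3] = uquosr$oos
  rot[4] = quosr$oosu
  rot[5] = uosr$oosuq
  rot[6] = osr$oosuqu
  rot[7] = sr$oosuquo
  rot[8] = r$oosuquos
  rot[9] = $oosuquosr
Sorted (with $ < everything):
  sorted[0] = $oosuquosr
  sorted[1] = oosuquosr$
  sorted[2] = osr$oosuqu
  sorted[3] = osuquosr$o
  sorted[4] = quosr$oosu
  sorted[5] = r$oosuquos
  sorted[6] = sr$oosuquo
  sorted[7] = suquosr$oo
  sorted[8] = uosr$oosuq
  sorted[9] = uquosr$oos
sorted[5] = r$oosuquos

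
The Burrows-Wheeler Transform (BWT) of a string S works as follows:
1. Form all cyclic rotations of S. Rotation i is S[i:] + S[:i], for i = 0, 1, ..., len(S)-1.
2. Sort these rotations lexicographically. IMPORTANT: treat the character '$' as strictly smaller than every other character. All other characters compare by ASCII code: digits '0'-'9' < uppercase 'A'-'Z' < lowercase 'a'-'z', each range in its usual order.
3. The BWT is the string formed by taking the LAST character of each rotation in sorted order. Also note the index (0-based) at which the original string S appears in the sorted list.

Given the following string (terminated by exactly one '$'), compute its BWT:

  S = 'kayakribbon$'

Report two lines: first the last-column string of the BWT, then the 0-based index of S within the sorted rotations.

All 12 rotations (rotation i = S[i:]+S[:i]):
  rot[0] = kayakribbon$
  rot[1] = ayakribbon$k
  rot[2] = yakribbon$ka
  rot[3] = akribbon$kay
  rot[4] = kribbon$kaya
  rot[5] = ribbon$kayak
  rot[6] = ibbon$kayakr
  rot[7] = bbon$kayakri
  rot[8] = bon$kayakrib
  rot[9] = on$kayakribb
  rot[10] = n$kayakribbo
  rot[11] = $kayakribbon
Sorted (with $ < everything):
  sorted[0] = $kayakribbon  (last char: 'n')
  sorted[1] = akribbon$kay  (last char: 'y')
  sorted[2] = ayakribbon$k  (last char: 'k')
  sorted[3] = bbon$kayakri  (last char: 'i')
  sorted[4] = bon$kayakrib  (last char: 'b')
  sorted[5] = ibbon$kayakr  (last char: 'r')
  sorted[6] = kayakribbon$  (last char: '$')
  sorted[7] = kribbon$kaya  (last char: 'a')
  sorted[8] = n$kayakribbo  (last char: 'o')
  sorted[9] = on$kayakribb  (last char: 'b')
  sorted[10] = ribbon$kayak  (last char: 'k')
  sorted[11] = yakribbon$ka  (last char: 'a')
Last column: nykibr$aobka
Original string S is at sorted index 6

Answer: nykibr$aobka
6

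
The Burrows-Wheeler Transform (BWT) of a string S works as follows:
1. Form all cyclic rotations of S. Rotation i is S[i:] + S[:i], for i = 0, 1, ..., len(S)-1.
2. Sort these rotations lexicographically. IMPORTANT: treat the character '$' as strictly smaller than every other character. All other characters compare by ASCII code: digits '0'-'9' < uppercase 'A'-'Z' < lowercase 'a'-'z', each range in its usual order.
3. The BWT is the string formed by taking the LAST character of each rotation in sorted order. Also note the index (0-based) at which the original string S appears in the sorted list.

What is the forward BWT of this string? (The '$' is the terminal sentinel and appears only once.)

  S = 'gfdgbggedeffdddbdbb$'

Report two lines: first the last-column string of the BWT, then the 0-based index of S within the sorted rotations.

Answer: bbddgbddfefgdfgedg$b
18

Derivation:
All 20 rotations (rotation i = S[i:]+S[:i]):
  rot[0] = gfdgbggedeffdddbdbb$
  rot[1] = fdgbggedeffdddbdbb$g
  rot[2] = dgbggedeffdddbdbb$gf
  rot[3] = gbggedeffdddbdbb$gfd
  rot[4] = bggedeffdddbdbb$gfdg
  rot[5] = ggedeffdddbdbb$gfdgb
  rot[6] = gedeffdddbdbb$gfdgbg
  rot[7] = edeffdddbdbb$gfdgbgg
  rot[8] = deffdddbdbb$gfdgbgge
  rot[9] = effdddbdbb$gfdgbgged
  rot[10] = ffdddbdbb$gfdgbggede
  rot[11] = fdddbdbb$gfdgbggedef
  rot[12] = dddbdbb$gfdgbggedeff
  rot[13] = ddbdbb$gfdgbggedeffd
  rot[14] = dbdbb$gfdgbggedeffdd
  rot[15] = bdbb$gfdgbggedeffddd
  rot[16] = dbb$gfdgbggedeffdddb
  rot[17] = bb$gfdgbggedeffdddbd
  rot[18] = b$gfdgbggedeffdddbdb
  rot[19] = $gfdgbggedeffdddbdbb
Sorted (with $ < everything):
  sorted[0] = $gfdgbggedeffdddbdbb  (last char: 'b')
  sorted[1] = b$gfdgbggedeffdddbdb  (last char: 'b')
  sorted[2] = bb$gfdgbggedeffdddbd  (last char: 'd')
  sorted[3] = bdbb$gfdgbggedeffddd  (last char: 'd')
  sorted[4] = bggedeffdddbdbb$gfdg  (last char: 'g')
  sorted[5] = dbb$gfdgbggedeffdddb  (last char: 'b')
  sorted[6] = dbdbb$gfdgbggedeffdd  (last char: 'd')
  sorted[7] = ddbdbb$gfdgbggedeffd  (last char: 'd')
  sorted[8] = dddbdbb$gfdgbggedeff  (last char: 'f')
  sorted[9] = deffdddbdbb$gfdgbgge  (last char: 'e')
  sorted[10] = dgbggedeffdddbdbb$gf  (last char: 'f')
  sorted[11] = edeffdddbdbb$gfdgbgg  (last char: 'g')
  sorted[12] = effdddbdbb$gfdgbgged  (last char: 'd')
  sorted[13] = fdddbdbb$gfdgbggedef  (last char: 'f')
  sorted[14] = fdgbggedeffdddbdbb$g  (last char: 'g')
  sorted[15] = ffdddbdbb$gfdgbggede  (last char: 'e')
  sorted[16] = gbggedeffdddbdbb$gfd  (last char: 'd')
  sorted[17] = gedeffdddbdbb$gfdgbg  (last char: 'g')
  sorted[18] = gfdgbggedeffdddbdbb$  (last char: '$')
  sorted[19] = ggedeffdddbdbb$gfdgb  (last char: 'b')
Last column: bbddgbddfefgdfgedg$b
Original string S is at sorted index 18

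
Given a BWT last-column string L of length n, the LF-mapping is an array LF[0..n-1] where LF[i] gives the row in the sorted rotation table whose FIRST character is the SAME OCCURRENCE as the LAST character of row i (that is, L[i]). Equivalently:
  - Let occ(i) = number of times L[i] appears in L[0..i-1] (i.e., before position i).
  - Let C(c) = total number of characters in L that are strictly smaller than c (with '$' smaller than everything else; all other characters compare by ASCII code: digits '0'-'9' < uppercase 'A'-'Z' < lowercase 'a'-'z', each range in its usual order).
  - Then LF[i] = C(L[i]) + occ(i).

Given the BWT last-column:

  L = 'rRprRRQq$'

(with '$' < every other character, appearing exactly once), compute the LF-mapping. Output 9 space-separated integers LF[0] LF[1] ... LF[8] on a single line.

Char counts: '$':1, 'Q':1, 'R':3, 'p':1, 'q':1, 'r':2
C (first-col start): C('$')=0, C('Q')=1, C('R')=2, C('p')=5, C('q')=6, C('r')=7
L[0]='r': occ=0, LF[0]=C('r')+0=7+0=7
L[1]='R': occ=0, LF[1]=C('R')+0=2+0=2
L[2]='p': occ=0, LF[2]=C('p')+0=5+0=5
L[3]='r': occ=1, LF[3]=C('r')+1=7+1=8
L[4]='R': occ=1, LF[4]=C('R')+1=2+1=3
L[5]='R': occ=2, LF[5]=C('R')+2=2+2=4
L[6]='Q': occ=0, LF[6]=C('Q')+0=1+0=1
L[7]='q': occ=0, LF[7]=C('q')+0=6+0=6
L[8]='$': occ=0, LF[8]=C('$')+0=0+0=0

Answer: 7 2 5 8 3 4 1 6 0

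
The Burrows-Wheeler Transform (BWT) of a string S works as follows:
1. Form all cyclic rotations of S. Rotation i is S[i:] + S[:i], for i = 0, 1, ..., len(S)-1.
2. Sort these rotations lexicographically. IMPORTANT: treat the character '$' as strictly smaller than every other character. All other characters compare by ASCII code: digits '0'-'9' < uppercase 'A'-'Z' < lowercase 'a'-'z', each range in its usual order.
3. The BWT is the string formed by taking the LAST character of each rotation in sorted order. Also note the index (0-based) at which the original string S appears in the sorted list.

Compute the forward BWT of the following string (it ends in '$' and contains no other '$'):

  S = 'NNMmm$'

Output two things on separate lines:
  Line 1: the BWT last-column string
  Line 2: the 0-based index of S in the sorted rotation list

All 6 rotations (rotation i = S[i:]+S[:i]):
  rot[0] = NNMmm$
  rot[1] = NMmm$N
  rot[2] = Mmm$NN
  rot[3] = mm$NNM
  rot[4] = m$NNMm
  rot[5] = $NNMmm
Sorted (with $ < everything):
  sorted[0] = $NNMmm  (last char: 'm')
  sorted[1] = Mmm$NN  (last char: 'N')
  sorted[2] = NMmm$N  (last char: 'N')
  sorted[3] = NNMmm$  (last char: '$')
  sorted[4] = m$NNMm  (last char: 'm')
  sorted[5] = mm$NNM  (last char: 'M')
Last column: mNN$mM
Original string S is at sorted index 3

Answer: mNN$mM
3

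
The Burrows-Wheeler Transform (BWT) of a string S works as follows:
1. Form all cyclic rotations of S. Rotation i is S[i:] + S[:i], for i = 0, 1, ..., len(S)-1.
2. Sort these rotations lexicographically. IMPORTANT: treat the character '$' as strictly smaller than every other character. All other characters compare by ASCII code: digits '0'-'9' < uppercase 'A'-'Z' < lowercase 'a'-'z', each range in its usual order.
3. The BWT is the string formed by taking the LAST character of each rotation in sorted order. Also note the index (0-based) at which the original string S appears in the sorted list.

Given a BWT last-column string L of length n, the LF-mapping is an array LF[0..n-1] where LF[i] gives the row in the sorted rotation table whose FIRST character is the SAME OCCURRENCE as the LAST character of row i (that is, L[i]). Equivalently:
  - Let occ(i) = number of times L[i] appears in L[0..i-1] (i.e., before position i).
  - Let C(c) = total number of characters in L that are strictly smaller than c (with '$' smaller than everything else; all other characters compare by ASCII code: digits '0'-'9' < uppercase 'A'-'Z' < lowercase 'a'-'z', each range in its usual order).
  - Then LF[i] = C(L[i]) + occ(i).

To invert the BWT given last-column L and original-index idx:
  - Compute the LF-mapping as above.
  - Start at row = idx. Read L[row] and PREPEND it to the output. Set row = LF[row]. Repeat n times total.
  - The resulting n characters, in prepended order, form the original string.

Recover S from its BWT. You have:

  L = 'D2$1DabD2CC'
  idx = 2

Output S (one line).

LF mapping: 6 2 0 1 7 9 10 8 3 4 5
Walk LF starting at row 2, prepending L[row]:
  step 1: row=2, L[2]='$', prepend. Next row=LF[2]=0
  step 2: row=0, L[0]='D', prepend. Next row=LF[0]=6
  step 3: row=6, L[6]='b', prepend. Next row=LF[6]=10
  step 4: row=10, L[10]='C', prepend. Next row=LF[10]=5
  step 5: row=5, L[5]='a', prepend. Next row=LF[5]=9
  step 6: row=9, L[9]='C', prepend. Next row=LF[9]=4
  step 7: row=4, L[4]='D', prepend. Next row=LF[4]=7
  step 8: row=7, L[7]='D', prepend. Next row=LF[7]=8
  step 9: row=8, L[8]='2', prepend. Next row=LF[8]=3
  step 10: row=3, L[3]='1', prepend. Next row=LF[3]=1
  step 11: row=1, L[1]='2', prepend. Next row=LF[1]=2
Reversed output: 212DDCaCbD$

Answer: 212DDCaCbD$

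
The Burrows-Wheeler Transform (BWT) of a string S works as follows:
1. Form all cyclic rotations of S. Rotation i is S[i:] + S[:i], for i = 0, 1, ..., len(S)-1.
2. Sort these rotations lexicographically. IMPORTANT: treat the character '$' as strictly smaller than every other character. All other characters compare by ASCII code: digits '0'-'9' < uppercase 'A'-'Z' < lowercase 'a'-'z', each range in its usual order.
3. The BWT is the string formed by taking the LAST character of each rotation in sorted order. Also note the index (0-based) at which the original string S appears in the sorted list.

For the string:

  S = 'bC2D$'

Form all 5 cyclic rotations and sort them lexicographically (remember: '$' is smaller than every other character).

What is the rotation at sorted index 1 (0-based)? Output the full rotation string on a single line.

All 5 rotations (rotation i = S[i:]+S[:i]):
  rot[0] = bC2D$
  rot[1] = C2D$b
  rot[2] = 2D$bC
  rot[3] = D$bC2
  rot[4] = $bC2D
Sorted (with $ < everything):
  sorted[0] = $bC2D
  sorted[1] = 2D$bC
  sorted[2] = C2D$b
  sorted[3] = D$bC2
  sorted[4] = bC2D$
sorted[1] = 2D$bC

Answer: 2D$bC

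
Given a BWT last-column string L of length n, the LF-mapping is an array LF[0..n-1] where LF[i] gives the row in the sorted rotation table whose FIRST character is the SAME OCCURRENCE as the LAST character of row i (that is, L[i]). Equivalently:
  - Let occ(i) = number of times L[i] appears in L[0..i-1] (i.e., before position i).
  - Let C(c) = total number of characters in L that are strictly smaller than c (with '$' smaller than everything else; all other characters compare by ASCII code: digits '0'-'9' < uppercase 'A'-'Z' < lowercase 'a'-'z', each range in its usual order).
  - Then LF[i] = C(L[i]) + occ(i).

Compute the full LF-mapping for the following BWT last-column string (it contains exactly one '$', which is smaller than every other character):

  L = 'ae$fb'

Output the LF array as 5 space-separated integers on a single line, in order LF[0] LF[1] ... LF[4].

Answer: 1 3 0 4 2

Derivation:
Char counts: '$':1, 'a':1, 'b':1, 'e':1, 'f':1
C (first-col start): C('$')=0, C('a')=1, C('b')=2, C('e')=3, C('f')=4
L[0]='a': occ=0, LF[0]=C('a')+0=1+0=1
L[1]='e': occ=0, LF[1]=C('e')+0=3+0=3
L[2]='$': occ=0, LF[2]=C('$')+0=0+0=0
L[3]='f': occ=0, LF[3]=C('f')+0=4+0=4
L[4]='b': occ=0, LF[4]=C('b')+0=2+0=2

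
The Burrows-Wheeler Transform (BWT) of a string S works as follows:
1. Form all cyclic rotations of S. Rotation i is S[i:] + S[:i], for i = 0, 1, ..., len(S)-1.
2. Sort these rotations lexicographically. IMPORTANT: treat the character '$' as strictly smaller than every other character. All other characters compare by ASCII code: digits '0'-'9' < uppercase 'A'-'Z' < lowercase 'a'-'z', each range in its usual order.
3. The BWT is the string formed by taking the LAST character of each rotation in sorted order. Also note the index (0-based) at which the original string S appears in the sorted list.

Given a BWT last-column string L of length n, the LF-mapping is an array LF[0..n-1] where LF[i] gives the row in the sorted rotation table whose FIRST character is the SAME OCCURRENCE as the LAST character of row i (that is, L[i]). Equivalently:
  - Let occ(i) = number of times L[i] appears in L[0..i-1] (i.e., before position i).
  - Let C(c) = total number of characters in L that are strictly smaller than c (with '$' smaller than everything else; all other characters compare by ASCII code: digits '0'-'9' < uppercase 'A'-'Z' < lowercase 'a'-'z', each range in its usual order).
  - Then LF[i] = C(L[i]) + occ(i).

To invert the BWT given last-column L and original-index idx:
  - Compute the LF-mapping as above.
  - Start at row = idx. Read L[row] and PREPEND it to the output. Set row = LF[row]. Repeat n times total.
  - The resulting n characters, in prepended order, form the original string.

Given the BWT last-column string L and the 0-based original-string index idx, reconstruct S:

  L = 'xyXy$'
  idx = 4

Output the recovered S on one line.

LF mapping: 2 3 1 4 0
Walk LF starting at row 4, prepending L[row]:
  step 1: row=4, L[4]='$', prepend. Next row=LF[4]=0
  step 2: row=0, L[0]='x', prepend. Next row=LF[0]=2
  step 3: row=2, L[2]='X', prepend. Next row=LF[2]=1
  step 4: row=1, L[1]='y', prepend. Next row=LF[1]=3
  step 5: row=3, L[3]='y', prepend. Next row=LF[3]=4
Reversed output: yyXx$

Answer: yyXx$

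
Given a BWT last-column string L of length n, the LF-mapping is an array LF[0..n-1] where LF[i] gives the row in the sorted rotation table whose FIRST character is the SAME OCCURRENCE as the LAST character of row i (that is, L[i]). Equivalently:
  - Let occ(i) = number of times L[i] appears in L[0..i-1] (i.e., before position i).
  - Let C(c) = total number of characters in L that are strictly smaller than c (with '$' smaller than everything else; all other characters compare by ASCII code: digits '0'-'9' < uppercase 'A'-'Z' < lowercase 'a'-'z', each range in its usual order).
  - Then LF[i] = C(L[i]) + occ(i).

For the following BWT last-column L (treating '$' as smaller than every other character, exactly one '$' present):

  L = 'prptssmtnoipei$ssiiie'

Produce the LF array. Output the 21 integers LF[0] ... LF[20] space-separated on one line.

Answer: 11 14 12 19 15 16 8 20 9 10 3 13 1 4 0 17 18 5 6 7 2

Derivation:
Char counts: '$':1, 'e':2, 'i':5, 'm':1, 'n':1, 'o':1, 'p':3, 'r':1, 's':4, 't':2
C (first-col start): C('$')=0, C('e')=1, C('i')=3, C('m')=8, C('n')=9, C('o')=10, C('p')=11, C('r')=14, C('s')=15, C('t')=19
L[0]='p': occ=0, LF[0]=C('p')+0=11+0=11
L[1]='r': occ=0, LF[1]=C('r')+0=14+0=14
L[2]='p': occ=1, LF[2]=C('p')+1=11+1=12
L[3]='t': occ=0, LF[3]=C('t')+0=19+0=19
L[4]='s': occ=0, LF[4]=C('s')+0=15+0=15
L[5]='s': occ=1, LF[5]=C('s')+1=15+1=16
L[6]='m': occ=0, LF[6]=C('m')+0=8+0=8
L[7]='t': occ=1, LF[7]=C('t')+1=19+1=20
L[8]='n': occ=0, LF[8]=C('n')+0=9+0=9
L[9]='o': occ=0, LF[9]=C('o')+0=10+0=10
L[10]='i': occ=0, LF[10]=C('i')+0=3+0=3
L[11]='p': occ=2, LF[11]=C('p')+2=11+2=13
L[12]='e': occ=0, LF[12]=C('e')+0=1+0=1
L[13]='i': occ=1, LF[13]=C('i')+1=3+1=4
L[14]='$': occ=0, LF[14]=C('$')+0=0+0=0
L[15]='s': occ=2, LF[15]=C('s')+2=15+2=17
L[16]='s': occ=3, LF[16]=C('s')+3=15+3=18
L[17]='i': occ=2, LF[17]=C('i')+2=3+2=5
L[18]='i': occ=3, LF[18]=C('i')+3=3+3=6
L[19]='i': occ=4, LF[19]=C('i')+4=3+4=7
L[20]='e': occ=1, LF[20]=C('e')+1=1+1=2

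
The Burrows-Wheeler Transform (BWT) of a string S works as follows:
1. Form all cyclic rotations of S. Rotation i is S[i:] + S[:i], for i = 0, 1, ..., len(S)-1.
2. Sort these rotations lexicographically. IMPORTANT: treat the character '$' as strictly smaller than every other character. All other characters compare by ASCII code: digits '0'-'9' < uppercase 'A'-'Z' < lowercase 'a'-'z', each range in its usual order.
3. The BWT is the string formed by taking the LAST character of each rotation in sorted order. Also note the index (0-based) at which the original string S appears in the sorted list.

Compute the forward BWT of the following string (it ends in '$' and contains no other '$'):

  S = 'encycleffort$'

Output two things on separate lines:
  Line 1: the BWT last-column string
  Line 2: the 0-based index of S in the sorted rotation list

All 13 rotations (rotation i = S[i:]+S[:i]):
  rot[0] = encycleffort$
  rot[1] = ncycleffort$e
  rot[2] = cycleffort$en
  rot[3] = ycleffort$enc
  rot[4] = cleffort$ency
  rot[5] = leffort$encyc
  rot[6] = effort$encycl
  rot[7] = ffort$encycle
  rot[8] = fort$encyclef
  rot[9] = ort$encycleff
  rot[10] = rt$encycleffo
  rot[11] = t$encycleffor
  rot[12] = $encycleffort
Sorted (with $ < everything):
  sorted[0] = $encycleffort  (last char: 't')
  sorted[1] = cleffort$ency  (last char: 'y')
  sorted[2] = cycleffort$en  (last char: 'n')
  sorted[3] = effort$encycl  (last char: 'l')
  sorted[4] = encycleffort$  (last char: '$')
  sorted[5] = ffort$encycle  (last char: 'e')
  sorted[6] = fort$encyclef  (last char: 'f')
  sorted[7] = leffort$encyc  (last char: 'c')
  sorted[8] = ncycleffort$e  (last char: 'e')
  sorted[9] = ort$encycleff  (last char: 'f')
  sorted[10] = rt$encycleffo  (last char: 'o')
  sorted[11] = t$encycleffor  (last char: 'r')
  sorted[12] = ycleffort$enc  (last char: 'c')
Last column: tynl$efceforc
Original string S is at sorted index 4

Answer: tynl$efceforc
4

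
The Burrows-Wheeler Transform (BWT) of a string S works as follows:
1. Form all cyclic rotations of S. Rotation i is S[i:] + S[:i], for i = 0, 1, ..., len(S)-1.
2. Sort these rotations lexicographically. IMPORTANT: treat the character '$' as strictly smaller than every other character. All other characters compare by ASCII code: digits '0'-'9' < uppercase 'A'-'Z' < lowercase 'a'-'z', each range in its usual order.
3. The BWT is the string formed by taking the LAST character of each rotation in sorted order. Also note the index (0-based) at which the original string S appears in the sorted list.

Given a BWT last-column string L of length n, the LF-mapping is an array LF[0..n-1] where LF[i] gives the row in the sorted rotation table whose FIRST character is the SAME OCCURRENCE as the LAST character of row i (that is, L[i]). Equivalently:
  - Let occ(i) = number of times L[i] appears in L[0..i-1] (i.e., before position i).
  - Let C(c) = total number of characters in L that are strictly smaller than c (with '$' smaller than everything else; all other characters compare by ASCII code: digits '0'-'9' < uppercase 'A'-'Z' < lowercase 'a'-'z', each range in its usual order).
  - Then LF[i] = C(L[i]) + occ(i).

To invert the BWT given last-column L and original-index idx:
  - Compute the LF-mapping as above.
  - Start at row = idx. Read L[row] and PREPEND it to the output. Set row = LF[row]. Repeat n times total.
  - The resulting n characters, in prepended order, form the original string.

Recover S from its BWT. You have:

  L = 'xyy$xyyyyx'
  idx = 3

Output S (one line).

Answer: xyyyyyxyx$

Derivation:
LF mapping: 1 4 5 0 2 6 7 8 9 3
Walk LF starting at row 3, prepending L[row]:
  step 1: row=3, L[3]='$', prepend. Next row=LF[3]=0
  step 2: row=0, L[0]='x', prepend. Next row=LF[0]=1
  step 3: row=1, L[1]='y', prepend. Next row=LF[1]=4
  step 4: row=4, L[4]='x', prepend. Next row=LF[4]=2
  step 5: row=2, L[2]='y', prepend. Next row=LF[2]=5
  step 6: row=5, L[5]='y', prepend. Next row=LF[5]=6
  step 7: row=6, L[6]='y', prepend. Next row=LF[6]=7
  step 8: row=7, L[7]='y', prepend. Next row=LF[7]=8
  step 9: row=8, L[8]='y', prepend. Next row=LF[8]=9
  step 10: row=9, L[9]='x', prepend. Next row=LF[9]=3
Reversed output: xyyyyyxyx$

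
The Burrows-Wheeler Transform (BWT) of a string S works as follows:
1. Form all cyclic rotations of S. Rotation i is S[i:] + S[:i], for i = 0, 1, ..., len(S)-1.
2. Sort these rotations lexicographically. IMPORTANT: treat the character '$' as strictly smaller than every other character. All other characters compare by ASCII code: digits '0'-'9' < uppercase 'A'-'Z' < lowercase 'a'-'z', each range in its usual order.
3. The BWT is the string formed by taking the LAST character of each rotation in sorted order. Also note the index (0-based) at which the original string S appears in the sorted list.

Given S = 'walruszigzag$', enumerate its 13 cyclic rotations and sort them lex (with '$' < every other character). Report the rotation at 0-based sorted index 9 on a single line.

All 13 rotations (rotation i = S[i:]+S[:i]):
  rot[0] = walruszigzag$
  rot[1] = alruszigzag$w
  rot[2] = lruszigzag$wa
  rot[3] = ruszigzag$wal
  rot[4] = uszigzag$walr
  rot[5] = szigzag$walru
  rot[6] = zigzag$walrus
  rot[7] = igzag$walrusz
  rot[8] = gzag$walruszi
  rot[9] = zag$walruszig
  rot[10] = ag$walruszigz
  rot[11] = g$walruszigza
  rot[12] = $walruszigzag
Sorted (with $ < everything):
  sorted[0] = $walruszigzag
  sorted[1] = ag$walruszigz
  sorted[2] = alruszigzag$w
  sorted[3] = g$walruszigza
  sorted[4] = gzag$walruszi
  sorted[5] = igzag$walrusz
  sorted[6] = lruszigzag$wa
  sorted[7] = ruszigzag$wal
  sorted[8] = szigzag$walru
  sorted[9] = uszigzag$walr
  sorted[10] = walruszigzag$
  sorted[11] = zag$walruszig
  sorted[12] = zigzag$walrus
sorted[9] = uszigzag$walr

Answer: uszigzag$walr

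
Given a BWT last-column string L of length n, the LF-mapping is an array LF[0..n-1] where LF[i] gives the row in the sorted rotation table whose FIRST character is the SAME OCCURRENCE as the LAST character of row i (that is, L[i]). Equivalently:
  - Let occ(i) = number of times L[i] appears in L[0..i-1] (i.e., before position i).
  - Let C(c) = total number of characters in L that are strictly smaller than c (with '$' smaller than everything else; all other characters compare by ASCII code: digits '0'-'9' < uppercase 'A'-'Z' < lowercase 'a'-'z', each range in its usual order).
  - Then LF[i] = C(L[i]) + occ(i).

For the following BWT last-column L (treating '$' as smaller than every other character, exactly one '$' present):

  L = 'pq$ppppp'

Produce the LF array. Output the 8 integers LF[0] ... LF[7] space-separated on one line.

Answer: 1 7 0 2 3 4 5 6

Derivation:
Char counts: '$':1, 'p':6, 'q':1
C (first-col start): C('$')=0, C('p')=1, C('q')=7
L[0]='p': occ=0, LF[0]=C('p')+0=1+0=1
L[1]='q': occ=0, LF[1]=C('q')+0=7+0=7
L[2]='$': occ=0, LF[2]=C('$')+0=0+0=0
L[3]='p': occ=1, LF[3]=C('p')+1=1+1=2
L[4]='p': occ=2, LF[4]=C('p')+2=1+2=3
L[5]='p': occ=3, LF[5]=C('p')+3=1+3=4
L[6]='p': occ=4, LF[6]=C('p')+4=1+4=5
L[7]='p': occ=5, LF[7]=C('p')+5=1+5=6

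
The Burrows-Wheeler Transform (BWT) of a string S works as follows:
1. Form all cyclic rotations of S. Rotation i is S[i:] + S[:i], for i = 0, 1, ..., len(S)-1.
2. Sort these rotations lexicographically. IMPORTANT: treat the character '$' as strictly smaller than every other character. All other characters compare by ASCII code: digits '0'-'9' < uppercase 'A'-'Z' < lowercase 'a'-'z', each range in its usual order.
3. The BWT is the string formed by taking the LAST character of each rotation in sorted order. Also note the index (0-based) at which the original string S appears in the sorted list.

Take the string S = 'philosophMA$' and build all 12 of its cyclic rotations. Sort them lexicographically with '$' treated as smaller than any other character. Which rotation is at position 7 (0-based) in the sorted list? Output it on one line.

All 12 rotations (rotation i = S[i:]+S[:i]):
  rot[0] = philosophMA$
  rot[1] = hilosophMA$p
  rot[2] = ilosophMA$ph
  rot[3] = losophMA$phi
  rot[4] = osophMA$phil
  rot[5] = sophMA$philo
  rot[6] = ophMA$philos
  rot[7] = phMA$philoso
  rot[8] = hMA$philosop
  rot[9] = MA$philosoph
  rot[10] = A$philosophM
  rot[11] = $philosophMA
Sorted (with $ < everything):
  sorted[0] = $philosophMA
  sorted[1] = A$philosophM
  sorted[2] = MA$philosoph
  sorted[3] = hMA$philosop
  sorted[4] = hilosophMA$p
  sorted[5] = ilosophMA$ph
  sorted[6] = losophMA$phi
  sorted[7] = ophMA$philos
  sorted[8] = osophMA$phil
  sorted[9] = phMA$philoso
  sorted[10] = philosophMA$
  sorted[11] = sophMA$philo
sorted[7] = ophMA$philos

Answer: ophMA$philos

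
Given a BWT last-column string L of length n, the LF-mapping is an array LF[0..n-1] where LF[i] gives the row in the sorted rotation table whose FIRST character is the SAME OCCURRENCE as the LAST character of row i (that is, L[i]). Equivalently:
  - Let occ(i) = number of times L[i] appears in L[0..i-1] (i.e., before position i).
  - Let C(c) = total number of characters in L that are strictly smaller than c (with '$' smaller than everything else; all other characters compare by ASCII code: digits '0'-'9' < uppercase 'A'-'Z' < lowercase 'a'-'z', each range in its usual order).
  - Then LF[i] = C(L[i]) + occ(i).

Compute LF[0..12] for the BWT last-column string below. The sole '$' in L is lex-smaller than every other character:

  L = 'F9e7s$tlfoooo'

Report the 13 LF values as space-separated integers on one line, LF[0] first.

Answer: 3 2 4 1 11 0 12 6 5 7 8 9 10

Derivation:
Char counts: '$':1, '7':1, '9':1, 'F':1, 'e':1, 'f':1, 'l':1, 'o':4, 's':1, 't':1
C (first-col start): C('$')=0, C('7')=1, C('9')=2, C('F')=3, C('e')=4, C('f')=5, C('l')=6, C('o')=7, C('s')=11, C('t')=12
L[0]='F': occ=0, LF[0]=C('F')+0=3+0=3
L[1]='9': occ=0, LF[1]=C('9')+0=2+0=2
L[2]='e': occ=0, LF[2]=C('e')+0=4+0=4
L[3]='7': occ=0, LF[3]=C('7')+0=1+0=1
L[4]='s': occ=0, LF[4]=C('s')+0=11+0=11
L[5]='$': occ=0, LF[5]=C('$')+0=0+0=0
L[6]='t': occ=0, LF[6]=C('t')+0=12+0=12
L[7]='l': occ=0, LF[7]=C('l')+0=6+0=6
L[8]='f': occ=0, LF[8]=C('f')+0=5+0=5
L[9]='o': occ=0, LF[9]=C('o')+0=7+0=7
L[10]='o': occ=1, LF[10]=C('o')+1=7+1=8
L[11]='o': occ=2, LF[11]=C('o')+2=7+2=9
L[12]='o': occ=3, LF[12]=C('o')+3=7+3=10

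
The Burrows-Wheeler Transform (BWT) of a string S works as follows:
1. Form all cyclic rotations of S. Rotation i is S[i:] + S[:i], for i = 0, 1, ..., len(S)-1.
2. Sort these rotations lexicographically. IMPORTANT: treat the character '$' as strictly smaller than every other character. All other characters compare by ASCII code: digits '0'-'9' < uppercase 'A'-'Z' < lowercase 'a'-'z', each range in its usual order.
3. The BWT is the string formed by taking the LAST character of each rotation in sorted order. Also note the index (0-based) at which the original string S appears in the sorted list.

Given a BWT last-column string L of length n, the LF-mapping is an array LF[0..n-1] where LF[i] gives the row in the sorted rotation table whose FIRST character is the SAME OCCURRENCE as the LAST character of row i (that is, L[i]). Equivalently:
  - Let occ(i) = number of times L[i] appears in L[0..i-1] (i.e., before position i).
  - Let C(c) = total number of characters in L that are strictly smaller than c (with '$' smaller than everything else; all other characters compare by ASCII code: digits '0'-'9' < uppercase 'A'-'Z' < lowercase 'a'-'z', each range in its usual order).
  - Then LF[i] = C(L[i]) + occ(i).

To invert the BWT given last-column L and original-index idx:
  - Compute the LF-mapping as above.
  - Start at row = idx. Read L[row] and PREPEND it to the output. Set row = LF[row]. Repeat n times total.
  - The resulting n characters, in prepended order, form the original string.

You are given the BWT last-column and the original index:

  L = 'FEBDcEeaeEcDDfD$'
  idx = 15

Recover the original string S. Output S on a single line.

LF mapping: 9 6 1 2 11 7 13 10 14 8 12 3 4 15 5 0
Walk LF starting at row 15, prepending L[row]:
  step 1: row=15, L[15]='$', prepend. Next row=LF[15]=0
  step 2: row=0, L[0]='F', prepend. Next row=LF[0]=9
  step 3: row=9, L[9]='E', prepend. Next row=LF[9]=8
  step 4: row=8, L[8]='e', prepend. Next row=LF[8]=14
  step 5: row=14, L[14]='D', prepend. Next row=LF[14]=5
  step 6: row=5, L[5]='E', prepend. Next row=LF[5]=7
  step 7: row=7, L[7]='a', prepend. Next row=LF[7]=10
  step 8: row=10, L[10]='c', prepend. Next row=LF[10]=12
  step 9: row=12, L[12]='D', prepend. Next row=LF[12]=4
  step 10: row=4, L[4]='c', prepend. Next row=LF[4]=11
  step 11: row=11, L[11]='D', prepend. Next row=LF[11]=3
  step 12: row=3, L[3]='D', prepend. Next row=LF[3]=2
  step 13: row=2, L[2]='B', prepend. Next row=LF[2]=1
  step 14: row=1, L[1]='E', prepend. Next row=LF[1]=6
  step 15: row=6, L[6]='e', prepend. Next row=LF[6]=13
  step 16: row=13, L[13]='f', prepend. Next row=LF[13]=15
Reversed output: feEBDDcDcaEDeEF$

Answer: feEBDDcDcaEDeEF$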